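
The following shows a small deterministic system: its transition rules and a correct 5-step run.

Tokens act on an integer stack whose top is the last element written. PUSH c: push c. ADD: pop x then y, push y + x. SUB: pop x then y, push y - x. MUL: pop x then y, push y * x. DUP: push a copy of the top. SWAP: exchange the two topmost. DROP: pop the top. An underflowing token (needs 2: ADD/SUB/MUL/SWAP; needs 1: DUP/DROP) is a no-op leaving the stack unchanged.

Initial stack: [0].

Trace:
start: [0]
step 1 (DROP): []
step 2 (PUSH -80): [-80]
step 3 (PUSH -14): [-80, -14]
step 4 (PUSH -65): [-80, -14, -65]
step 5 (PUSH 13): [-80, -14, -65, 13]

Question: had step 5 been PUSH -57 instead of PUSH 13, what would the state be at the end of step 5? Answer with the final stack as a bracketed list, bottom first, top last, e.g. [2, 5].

(re-executing from step 5 with the substitution; state before step 5: [-80, -14, -65])
step 5 (PUSH -57): [-80, -14, -65, -57]

[-80, -14, -65, -57]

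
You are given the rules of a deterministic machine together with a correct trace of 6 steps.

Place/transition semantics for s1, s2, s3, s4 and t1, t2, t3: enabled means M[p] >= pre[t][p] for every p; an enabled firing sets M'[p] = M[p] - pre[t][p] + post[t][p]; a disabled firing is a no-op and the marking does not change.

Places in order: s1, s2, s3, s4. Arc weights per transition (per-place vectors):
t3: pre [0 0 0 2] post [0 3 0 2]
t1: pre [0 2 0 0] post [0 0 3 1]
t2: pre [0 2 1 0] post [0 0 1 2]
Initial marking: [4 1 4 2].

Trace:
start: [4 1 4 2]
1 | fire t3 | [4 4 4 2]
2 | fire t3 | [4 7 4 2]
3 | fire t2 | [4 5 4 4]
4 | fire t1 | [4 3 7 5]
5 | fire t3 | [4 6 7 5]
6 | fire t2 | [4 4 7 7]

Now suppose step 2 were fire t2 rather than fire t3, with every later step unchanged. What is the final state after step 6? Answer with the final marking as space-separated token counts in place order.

4 1 4 8

(re-executing from step 2 with the substitution; state before step 2: [4 4 4 2])
2 | fire t2 | [4 2 4 4]
3 | fire t2 | [4 0 4 6]
4 | fire t1 | [4 0 4 6]
5 | fire t3 | [4 3 4 6]
6 | fire t2 | [4 1 4 8]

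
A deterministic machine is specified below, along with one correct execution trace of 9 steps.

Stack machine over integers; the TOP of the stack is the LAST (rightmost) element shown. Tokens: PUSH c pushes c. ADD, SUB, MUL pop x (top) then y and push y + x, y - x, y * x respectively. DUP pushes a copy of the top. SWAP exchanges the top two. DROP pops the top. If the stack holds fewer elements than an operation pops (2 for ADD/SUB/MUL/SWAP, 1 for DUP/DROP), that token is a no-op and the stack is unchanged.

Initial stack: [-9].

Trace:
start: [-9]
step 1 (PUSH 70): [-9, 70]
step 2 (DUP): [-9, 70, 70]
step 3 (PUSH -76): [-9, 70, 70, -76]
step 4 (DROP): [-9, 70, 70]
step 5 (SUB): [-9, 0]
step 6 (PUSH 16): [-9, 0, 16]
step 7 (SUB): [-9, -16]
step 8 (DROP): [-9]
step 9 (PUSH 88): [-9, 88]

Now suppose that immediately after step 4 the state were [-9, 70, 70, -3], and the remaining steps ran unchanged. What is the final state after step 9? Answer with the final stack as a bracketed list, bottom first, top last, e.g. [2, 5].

[-9, 70, 88]

state after step 4 := [-9, 70, 70, -3]
step 5 (SUB): [-9, 70, 73]
step 6 (PUSH 16): [-9, 70, 73, 16]
step 7 (SUB): [-9, 70, 57]
step 8 (DROP): [-9, 70]
step 9 (PUSH 88): [-9, 70, 88]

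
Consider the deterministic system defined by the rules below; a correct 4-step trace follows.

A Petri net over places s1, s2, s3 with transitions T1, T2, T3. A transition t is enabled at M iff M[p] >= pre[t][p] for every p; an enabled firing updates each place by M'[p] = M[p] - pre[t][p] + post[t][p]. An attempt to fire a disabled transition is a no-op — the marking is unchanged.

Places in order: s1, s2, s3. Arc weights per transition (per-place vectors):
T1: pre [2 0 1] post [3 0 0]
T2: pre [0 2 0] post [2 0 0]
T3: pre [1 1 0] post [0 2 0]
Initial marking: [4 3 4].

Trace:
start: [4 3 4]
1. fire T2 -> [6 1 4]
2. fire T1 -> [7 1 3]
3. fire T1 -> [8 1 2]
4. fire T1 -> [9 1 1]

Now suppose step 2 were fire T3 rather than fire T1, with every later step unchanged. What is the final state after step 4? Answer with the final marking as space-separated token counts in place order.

(re-executing from step 2 with the substitution; state before step 2: [6 1 4])
2. fire T3 -> [5 2 4]
3. fire T1 -> [6 2 3]
4. fire T1 -> [7 2 2]

7 2 2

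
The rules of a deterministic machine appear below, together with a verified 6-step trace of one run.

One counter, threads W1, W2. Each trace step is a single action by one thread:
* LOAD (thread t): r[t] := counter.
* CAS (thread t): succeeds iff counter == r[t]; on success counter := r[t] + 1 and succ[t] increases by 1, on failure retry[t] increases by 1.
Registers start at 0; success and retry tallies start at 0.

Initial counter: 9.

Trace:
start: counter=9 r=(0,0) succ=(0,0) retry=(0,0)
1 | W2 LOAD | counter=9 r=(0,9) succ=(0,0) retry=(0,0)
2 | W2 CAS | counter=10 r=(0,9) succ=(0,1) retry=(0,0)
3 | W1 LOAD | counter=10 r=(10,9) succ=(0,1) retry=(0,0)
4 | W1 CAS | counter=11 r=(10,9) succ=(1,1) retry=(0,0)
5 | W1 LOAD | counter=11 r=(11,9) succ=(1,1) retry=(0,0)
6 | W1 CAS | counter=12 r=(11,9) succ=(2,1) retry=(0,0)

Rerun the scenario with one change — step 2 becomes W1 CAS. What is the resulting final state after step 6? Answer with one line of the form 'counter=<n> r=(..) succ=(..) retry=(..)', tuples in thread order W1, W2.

(re-executing from step 2 with the substitution; state before step 2: counter=9 r=(0,9) succ=(0,0) retry=(0,0))
2 | W1 CAS | counter=9 r=(0,9) succ=(0,0) retry=(1,0)
3 | W1 LOAD | counter=9 r=(9,9) succ=(0,0) retry=(1,0)
4 | W1 CAS | counter=10 r=(9,9) succ=(1,0) retry=(1,0)
5 | W1 LOAD | counter=10 r=(10,9) succ=(1,0) retry=(1,0)
6 | W1 CAS | counter=11 r=(10,9) succ=(2,0) retry=(1,0)

counter=11 r=(10,9) succ=(2,0) retry=(1,0)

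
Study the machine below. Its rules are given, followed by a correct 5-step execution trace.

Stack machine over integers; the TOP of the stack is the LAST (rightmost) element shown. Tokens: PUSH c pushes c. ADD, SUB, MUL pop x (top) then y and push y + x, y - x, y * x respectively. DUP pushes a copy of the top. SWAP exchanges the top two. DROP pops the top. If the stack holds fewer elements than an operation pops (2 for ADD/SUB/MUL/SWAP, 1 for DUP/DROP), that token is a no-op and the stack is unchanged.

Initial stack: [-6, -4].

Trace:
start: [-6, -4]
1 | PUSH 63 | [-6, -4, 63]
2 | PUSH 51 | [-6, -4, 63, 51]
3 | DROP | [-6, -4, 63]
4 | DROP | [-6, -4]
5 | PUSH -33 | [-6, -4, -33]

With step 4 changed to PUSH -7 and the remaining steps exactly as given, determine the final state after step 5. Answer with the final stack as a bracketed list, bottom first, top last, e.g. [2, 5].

[-6, -4, 63, -7, -33]

(re-executing from step 4 with the substitution; state before step 4: [-6, -4, 63])
4 | PUSH -7 | [-6, -4, 63, -7]
5 | PUSH -33 | [-6, -4, 63, -7, -33]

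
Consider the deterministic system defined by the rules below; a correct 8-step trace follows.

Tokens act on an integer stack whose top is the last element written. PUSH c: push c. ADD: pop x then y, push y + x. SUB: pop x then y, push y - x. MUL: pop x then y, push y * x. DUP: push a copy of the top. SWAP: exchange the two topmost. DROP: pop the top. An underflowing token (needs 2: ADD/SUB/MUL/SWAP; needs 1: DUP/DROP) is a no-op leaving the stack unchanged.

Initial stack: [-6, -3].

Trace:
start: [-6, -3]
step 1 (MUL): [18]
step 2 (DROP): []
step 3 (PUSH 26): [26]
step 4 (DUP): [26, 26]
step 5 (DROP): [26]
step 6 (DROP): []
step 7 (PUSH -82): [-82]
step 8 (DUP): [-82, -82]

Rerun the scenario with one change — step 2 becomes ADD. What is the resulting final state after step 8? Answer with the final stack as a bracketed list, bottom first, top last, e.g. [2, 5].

(re-executing from step 2 with the substitution; state before step 2: [18])
step 2 (ADD): [18]
step 3 (PUSH 26): [18, 26]
step 4 (DUP): [18, 26, 26]
step 5 (DROP): [18, 26]
step 6 (DROP): [18]
step 7 (PUSH -82): [18, -82]
step 8 (DUP): [18, -82, -82]

[18, -82, -82]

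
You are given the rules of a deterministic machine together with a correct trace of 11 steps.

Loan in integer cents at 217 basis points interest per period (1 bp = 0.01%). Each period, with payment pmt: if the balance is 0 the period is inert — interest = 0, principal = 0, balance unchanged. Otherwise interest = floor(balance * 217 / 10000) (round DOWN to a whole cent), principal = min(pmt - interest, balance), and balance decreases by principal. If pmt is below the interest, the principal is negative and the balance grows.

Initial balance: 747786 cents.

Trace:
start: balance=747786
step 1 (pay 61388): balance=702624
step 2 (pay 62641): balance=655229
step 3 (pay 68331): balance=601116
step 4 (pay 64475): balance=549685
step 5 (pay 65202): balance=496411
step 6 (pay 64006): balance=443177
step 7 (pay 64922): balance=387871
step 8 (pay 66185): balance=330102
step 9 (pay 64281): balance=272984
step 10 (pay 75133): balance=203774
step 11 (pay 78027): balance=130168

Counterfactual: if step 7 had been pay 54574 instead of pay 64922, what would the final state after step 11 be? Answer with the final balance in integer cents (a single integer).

(re-executing from step 7 with the substitution; state before step 7: balance=443177)
step 7 (pay 54574): balance=398219
step 8 (pay 66185): balance=340675
step 9 (pay 64281): balance=283786
step 10 (pay 75133): balance=214811
step 11 (pay 78027): balance=141445

141445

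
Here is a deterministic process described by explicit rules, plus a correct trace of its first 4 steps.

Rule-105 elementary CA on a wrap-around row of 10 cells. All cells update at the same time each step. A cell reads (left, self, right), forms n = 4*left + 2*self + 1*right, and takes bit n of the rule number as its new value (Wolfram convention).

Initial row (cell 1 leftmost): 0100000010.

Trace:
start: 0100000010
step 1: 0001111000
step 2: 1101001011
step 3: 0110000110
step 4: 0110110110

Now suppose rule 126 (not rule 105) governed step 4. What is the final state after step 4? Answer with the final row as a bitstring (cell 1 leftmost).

(re-executing step 4 under rule 126; state before step 4: 0110000110)
step 4: 1111001111

1111001111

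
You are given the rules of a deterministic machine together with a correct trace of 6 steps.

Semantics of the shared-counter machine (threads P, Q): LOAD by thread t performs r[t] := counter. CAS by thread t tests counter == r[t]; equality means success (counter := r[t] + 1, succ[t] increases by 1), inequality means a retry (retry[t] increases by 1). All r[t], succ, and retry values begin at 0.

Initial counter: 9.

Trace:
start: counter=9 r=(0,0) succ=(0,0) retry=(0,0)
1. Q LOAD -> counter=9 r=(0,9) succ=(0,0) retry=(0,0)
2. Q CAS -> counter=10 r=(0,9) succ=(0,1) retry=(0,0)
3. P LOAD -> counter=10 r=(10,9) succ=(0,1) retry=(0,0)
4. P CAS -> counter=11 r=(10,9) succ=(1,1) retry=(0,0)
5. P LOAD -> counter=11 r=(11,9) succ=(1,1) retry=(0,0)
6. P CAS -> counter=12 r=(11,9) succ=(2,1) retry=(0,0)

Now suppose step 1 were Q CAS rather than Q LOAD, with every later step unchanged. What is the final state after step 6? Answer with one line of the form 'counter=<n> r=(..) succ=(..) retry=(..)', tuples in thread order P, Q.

counter=11 r=(10,0) succ=(2,0) retry=(0,2)

(re-executing from step 1 with the substitution; state before step 1: counter=9 r=(0,0) succ=(0,0) retry=(0,0))
1. Q CAS -> counter=9 r=(0,0) succ=(0,0) retry=(0,1)
2. Q CAS -> counter=9 r=(0,0) succ=(0,0) retry=(0,2)
3. P LOAD -> counter=9 r=(9,0) succ=(0,0) retry=(0,2)
4. P CAS -> counter=10 r=(9,0) succ=(1,0) retry=(0,2)
5. P LOAD -> counter=10 r=(10,0) succ=(1,0) retry=(0,2)
6. P CAS -> counter=11 r=(10,0) succ=(2,0) retry=(0,2)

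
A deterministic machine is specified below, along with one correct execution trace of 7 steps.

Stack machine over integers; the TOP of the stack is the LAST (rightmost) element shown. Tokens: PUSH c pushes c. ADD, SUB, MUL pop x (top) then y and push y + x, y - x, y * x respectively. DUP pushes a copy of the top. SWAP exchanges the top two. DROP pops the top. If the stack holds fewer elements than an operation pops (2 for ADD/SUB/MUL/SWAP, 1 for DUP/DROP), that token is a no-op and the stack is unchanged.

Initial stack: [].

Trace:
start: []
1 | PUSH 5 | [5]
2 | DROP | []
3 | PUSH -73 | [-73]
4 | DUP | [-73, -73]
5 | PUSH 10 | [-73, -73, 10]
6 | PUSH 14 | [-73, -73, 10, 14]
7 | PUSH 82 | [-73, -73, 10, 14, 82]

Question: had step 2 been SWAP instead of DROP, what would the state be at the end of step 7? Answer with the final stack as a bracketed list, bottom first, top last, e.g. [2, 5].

[5, -73, -73, 10, 14, 82]

(re-executing from step 2 with the substitution; state before step 2: [5])
2 | SWAP | [5]
3 | PUSH -73 | [5, -73]
4 | DUP | [5, -73, -73]
5 | PUSH 10 | [5, -73, -73, 10]
6 | PUSH 14 | [5, -73, -73, 10, 14]
7 | PUSH 82 | [5, -73, -73, 10, 14, 82]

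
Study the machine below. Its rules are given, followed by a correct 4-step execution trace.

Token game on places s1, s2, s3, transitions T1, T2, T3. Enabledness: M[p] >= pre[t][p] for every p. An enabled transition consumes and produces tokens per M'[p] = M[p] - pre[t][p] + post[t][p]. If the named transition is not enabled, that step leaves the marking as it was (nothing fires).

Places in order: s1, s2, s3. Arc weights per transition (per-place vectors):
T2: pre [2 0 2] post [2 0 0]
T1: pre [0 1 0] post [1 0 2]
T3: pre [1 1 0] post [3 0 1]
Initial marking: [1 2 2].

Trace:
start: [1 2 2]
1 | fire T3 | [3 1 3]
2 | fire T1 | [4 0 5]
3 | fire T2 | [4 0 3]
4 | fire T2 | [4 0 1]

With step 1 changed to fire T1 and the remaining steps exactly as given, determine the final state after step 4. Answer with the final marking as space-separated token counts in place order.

(re-executing from step 1 with the substitution; state before step 1: [1 2 2])
1 | fire T1 | [2 1 4]
2 | fire T1 | [3 0 6]
3 | fire T2 | [3 0 4]
4 | fire T2 | [3 0 2]

3 0 2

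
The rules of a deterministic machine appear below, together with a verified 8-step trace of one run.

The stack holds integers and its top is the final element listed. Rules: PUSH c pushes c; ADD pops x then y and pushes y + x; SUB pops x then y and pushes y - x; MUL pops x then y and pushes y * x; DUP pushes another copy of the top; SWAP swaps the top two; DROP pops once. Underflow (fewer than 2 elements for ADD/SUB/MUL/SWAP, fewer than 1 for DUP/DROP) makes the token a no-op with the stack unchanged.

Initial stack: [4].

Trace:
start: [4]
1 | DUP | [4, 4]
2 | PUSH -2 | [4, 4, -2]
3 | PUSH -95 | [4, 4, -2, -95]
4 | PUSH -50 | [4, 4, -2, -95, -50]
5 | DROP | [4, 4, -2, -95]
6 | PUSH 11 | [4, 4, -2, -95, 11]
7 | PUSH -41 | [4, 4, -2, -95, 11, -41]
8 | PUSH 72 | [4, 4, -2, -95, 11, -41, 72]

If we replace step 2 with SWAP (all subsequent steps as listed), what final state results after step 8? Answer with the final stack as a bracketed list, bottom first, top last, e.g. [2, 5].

(re-executing from step 2 with the substitution; state before step 2: [4, 4])
2 | SWAP | [4, 4]
3 | PUSH -95 | [4, 4, -95]
4 | PUSH -50 | [4, 4, -95, -50]
5 | DROP | [4, 4, -95]
6 | PUSH 11 | [4, 4, -95, 11]
7 | PUSH -41 | [4, 4, -95, 11, -41]
8 | PUSH 72 | [4, 4, -95, 11, -41, 72]

[4, 4, -95, 11, -41, 72]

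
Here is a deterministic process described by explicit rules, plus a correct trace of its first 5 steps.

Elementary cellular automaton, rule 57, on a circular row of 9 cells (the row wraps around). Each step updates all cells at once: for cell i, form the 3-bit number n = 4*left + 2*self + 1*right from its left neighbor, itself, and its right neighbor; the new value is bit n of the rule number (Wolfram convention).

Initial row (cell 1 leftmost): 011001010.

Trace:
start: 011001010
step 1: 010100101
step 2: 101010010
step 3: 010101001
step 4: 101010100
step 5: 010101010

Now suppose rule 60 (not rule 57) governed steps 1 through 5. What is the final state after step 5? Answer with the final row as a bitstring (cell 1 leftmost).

101000101

(re-executing steps 1..5 under rule 60; state before step 1: 011001010)
step 1: 010101111
step 2: 111111000
step 3: 100000100
step 4: 110000110
step 5: 101000101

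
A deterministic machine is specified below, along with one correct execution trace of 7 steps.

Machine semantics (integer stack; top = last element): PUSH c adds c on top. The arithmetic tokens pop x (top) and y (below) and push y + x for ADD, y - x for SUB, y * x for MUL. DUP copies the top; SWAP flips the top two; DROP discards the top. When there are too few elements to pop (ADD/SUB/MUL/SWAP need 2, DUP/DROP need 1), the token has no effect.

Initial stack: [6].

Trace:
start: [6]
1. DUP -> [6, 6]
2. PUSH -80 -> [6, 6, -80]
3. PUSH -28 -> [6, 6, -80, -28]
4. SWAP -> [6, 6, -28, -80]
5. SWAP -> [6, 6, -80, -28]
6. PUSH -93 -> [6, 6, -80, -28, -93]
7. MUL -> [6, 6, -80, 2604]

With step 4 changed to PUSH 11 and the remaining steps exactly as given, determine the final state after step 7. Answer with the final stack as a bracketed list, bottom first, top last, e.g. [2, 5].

(re-executing from step 4 with the substitution; state before step 4: [6, 6, -80, -28])
4. PUSH 11 -> [6, 6, -80, -28, 11]
5. SWAP -> [6, 6, -80, 11, -28]
6. PUSH -93 -> [6, 6, -80, 11, -28, -93]
7. MUL -> [6, 6, -80, 11, 2604]

[6, 6, -80, 11, 2604]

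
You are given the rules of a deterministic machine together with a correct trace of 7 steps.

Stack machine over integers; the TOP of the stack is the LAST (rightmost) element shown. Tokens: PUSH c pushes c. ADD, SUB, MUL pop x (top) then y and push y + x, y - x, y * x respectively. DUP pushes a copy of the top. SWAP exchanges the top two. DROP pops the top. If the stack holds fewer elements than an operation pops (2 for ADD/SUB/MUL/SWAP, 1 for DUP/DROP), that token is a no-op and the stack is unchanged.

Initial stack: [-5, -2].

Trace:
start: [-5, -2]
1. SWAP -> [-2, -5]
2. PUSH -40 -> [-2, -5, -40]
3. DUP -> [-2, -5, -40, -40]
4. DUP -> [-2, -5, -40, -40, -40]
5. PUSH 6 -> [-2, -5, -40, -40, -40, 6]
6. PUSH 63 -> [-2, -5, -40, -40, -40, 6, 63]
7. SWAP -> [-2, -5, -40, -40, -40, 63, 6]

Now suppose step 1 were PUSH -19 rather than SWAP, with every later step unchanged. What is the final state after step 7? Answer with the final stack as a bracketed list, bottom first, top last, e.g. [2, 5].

(re-executing from step 1 with the substitution; state before step 1: [-5, -2])
1. PUSH -19 -> [-5, -2, -19]
2. PUSH -40 -> [-5, -2, -19, -40]
3. DUP -> [-5, -2, -19, -40, -40]
4. DUP -> [-5, -2, -19, -40, -40, -40]
5. PUSH 6 -> [-5, -2, -19, -40, -40, -40, 6]
6. PUSH 63 -> [-5, -2, -19, -40, -40, -40, 6, 63]
7. SWAP -> [-5, -2, -19, -40, -40, -40, 63, 6]

[-5, -2, -19, -40, -40, -40, 63, 6]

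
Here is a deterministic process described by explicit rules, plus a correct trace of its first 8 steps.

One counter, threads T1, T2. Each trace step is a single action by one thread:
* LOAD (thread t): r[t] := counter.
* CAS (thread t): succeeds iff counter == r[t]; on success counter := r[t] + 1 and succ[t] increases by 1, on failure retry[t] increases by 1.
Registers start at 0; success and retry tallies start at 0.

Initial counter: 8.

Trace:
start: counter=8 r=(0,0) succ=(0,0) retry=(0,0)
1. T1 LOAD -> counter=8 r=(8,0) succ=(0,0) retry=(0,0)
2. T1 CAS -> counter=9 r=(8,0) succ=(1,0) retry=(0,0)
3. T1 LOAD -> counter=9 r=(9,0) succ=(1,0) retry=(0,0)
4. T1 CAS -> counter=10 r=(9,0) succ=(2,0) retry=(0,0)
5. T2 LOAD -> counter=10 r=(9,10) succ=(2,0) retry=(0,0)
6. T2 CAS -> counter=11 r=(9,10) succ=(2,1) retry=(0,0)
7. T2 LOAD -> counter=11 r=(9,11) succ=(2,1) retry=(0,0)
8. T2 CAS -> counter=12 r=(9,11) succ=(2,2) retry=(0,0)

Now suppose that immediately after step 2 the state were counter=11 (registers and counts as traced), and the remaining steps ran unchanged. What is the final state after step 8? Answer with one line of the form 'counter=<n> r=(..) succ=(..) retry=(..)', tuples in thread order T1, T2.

counter=14 r=(11,13) succ=(2,2) retry=(0,0)

state after step 2 := counter=11 r=(8,0) succ=(1,0) retry=(0,0)
3. T1 LOAD -> counter=11 r=(11,0) succ=(1,0) retry=(0,0)
4. T1 CAS -> counter=12 r=(11,0) succ=(2,0) retry=(0,0)
5. T2 LOAD -> counter=12 r=(11,12) succ=(2,0) retry=(0,0)
6. T2 CAS -> counter=13 r=(11,12) succ=(2,1) retry=(0,0)
7. T2 LOAD -> counter=13 r=(11,13) succ=(2,1) retry=(0,0)
8. T2 CAS -> counter=14 r=(11,13) succ=(2,2) retry=(0,0)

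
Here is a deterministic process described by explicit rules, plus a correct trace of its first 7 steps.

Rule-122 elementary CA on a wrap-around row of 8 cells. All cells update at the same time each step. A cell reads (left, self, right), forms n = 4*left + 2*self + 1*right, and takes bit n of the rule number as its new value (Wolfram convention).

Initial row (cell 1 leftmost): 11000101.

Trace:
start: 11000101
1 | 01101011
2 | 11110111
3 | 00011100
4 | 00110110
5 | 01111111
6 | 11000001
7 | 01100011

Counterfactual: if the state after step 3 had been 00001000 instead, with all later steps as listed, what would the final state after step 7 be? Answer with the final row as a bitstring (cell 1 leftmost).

10101010

state after step 3 := 00001000
4 | 00010100
5 | 00101010
6 | 01010101
7 | 10101010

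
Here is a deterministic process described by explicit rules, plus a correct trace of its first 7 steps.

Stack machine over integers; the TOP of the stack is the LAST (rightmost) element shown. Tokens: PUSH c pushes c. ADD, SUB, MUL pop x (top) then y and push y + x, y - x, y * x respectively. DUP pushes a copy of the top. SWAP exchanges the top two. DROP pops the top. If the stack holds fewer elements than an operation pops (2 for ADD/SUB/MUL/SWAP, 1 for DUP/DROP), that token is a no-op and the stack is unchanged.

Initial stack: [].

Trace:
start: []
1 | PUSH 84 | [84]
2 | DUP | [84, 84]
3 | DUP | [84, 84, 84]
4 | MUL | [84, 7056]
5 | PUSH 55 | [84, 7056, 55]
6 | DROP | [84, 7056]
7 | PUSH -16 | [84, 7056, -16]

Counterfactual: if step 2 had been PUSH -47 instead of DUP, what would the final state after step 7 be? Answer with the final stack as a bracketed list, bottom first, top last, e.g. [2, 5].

(re-executing from step 2 with the substitution; state before step 2: [84])
2 | PUSH -47 | [84, -47]
3 | DUP | [84, -47, -47]
4 | MUL | [84, 2209]
5 | PUSH 55 | [84, 2209, 55]
6 | DROP | [84, 2209]
7 | PUSH -16 | [84, 2209, -16]

[84, 2209, -16]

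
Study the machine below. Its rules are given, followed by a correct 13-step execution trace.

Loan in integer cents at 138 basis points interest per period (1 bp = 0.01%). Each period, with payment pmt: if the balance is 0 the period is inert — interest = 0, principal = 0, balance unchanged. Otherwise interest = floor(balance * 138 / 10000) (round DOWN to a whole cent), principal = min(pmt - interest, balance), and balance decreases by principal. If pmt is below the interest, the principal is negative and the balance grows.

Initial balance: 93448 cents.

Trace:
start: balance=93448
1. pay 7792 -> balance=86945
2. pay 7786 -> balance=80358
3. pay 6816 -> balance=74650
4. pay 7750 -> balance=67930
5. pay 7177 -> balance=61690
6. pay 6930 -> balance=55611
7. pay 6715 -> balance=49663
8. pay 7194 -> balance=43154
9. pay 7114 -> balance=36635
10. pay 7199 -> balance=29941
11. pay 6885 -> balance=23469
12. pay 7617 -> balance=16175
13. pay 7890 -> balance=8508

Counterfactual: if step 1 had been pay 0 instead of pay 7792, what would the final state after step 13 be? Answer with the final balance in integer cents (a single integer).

17692

(re-executing from step 1 with the substitution; state before step 1: balance=93448)
1. pay 0 -> balance=94737
2. pay 7786 -> balance=88258
3. pay 6816 -> balance=82659
4. pay 7750 -> balance=76049
5. pay 7177 -> balance=69921
6. pay 6930 -> balance=63955
7. pay 6715 -> balance=58122
8. pay 7194 -> balance=51730
9. pay 7114 -> balance=45329
10. pay 7199 -> balance=38755
11. pay 6885 -> balance=32404
12. pay 7617 -> balance=25234
13. pay 7890 -> balance=17692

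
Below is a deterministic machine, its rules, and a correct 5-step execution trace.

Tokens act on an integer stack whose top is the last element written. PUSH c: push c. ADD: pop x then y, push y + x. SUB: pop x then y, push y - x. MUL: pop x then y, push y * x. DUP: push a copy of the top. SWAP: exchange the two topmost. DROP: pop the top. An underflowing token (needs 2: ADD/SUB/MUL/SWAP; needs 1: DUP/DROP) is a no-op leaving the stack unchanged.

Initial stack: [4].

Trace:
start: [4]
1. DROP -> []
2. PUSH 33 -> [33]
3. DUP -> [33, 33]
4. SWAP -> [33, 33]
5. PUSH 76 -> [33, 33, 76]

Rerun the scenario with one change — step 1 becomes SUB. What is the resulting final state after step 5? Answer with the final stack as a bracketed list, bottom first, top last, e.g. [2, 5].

[4, 33, 33, 76]

(re-executing from step 1 with the substitution; state before step 1: [4])
1. SUB -> [4]
2. PUSH 33 -> [4, 33]
3. DUP -> [4, 33, 33]
4. SWAP -> [4, 33, 33]
5. PUSH 76 -> [4, 33, 33, 76]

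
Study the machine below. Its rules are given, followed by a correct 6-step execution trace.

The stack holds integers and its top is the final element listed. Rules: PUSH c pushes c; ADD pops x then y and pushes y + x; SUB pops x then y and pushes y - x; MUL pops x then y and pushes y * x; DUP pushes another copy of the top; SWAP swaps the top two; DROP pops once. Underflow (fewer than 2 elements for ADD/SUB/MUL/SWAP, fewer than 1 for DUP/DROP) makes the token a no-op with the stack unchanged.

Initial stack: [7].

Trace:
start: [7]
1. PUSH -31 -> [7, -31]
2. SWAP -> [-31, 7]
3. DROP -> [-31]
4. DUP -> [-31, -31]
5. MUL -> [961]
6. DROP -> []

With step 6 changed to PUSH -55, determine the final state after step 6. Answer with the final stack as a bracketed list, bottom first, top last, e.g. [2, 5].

(re-executing from step 6 with the substitution; state before step 6: [961])
6. PUSH -55 -> [961, -55]

[961, -55]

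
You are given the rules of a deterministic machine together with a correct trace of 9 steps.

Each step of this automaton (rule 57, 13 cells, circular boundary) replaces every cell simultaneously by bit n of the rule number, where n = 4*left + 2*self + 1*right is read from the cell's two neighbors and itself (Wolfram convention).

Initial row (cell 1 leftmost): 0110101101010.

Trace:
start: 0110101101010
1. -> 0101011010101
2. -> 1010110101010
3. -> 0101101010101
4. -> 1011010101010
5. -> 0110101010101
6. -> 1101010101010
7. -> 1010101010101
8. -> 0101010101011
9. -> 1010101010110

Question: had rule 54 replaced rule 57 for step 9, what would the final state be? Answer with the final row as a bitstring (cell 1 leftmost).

(re-executing step 9 under rule 54; state before step 9: 0101010101011)
9. -> 1111111111100

1111111111100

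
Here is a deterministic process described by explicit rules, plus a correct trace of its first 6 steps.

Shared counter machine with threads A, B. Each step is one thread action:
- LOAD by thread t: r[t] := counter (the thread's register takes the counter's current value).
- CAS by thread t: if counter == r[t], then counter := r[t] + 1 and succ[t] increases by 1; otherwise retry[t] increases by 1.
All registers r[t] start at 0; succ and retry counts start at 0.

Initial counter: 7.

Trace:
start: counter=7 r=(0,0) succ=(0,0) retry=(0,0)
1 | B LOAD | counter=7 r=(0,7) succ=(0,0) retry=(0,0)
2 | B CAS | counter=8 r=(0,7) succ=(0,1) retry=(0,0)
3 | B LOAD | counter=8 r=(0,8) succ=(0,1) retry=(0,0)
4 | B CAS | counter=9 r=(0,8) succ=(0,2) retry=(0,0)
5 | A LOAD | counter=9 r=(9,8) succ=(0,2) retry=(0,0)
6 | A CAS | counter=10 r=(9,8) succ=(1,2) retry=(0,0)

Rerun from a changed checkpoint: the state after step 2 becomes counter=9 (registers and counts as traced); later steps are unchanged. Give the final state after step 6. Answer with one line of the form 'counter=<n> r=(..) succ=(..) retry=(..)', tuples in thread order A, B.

counter=11 r=(10,9) succ=(1,2) retry=(0,0)

state after step 2 := counter=9 r=(0,7) succ=(0,1) retry=(0,0)
3 | B LOAD | counter=9 r=(0,9) succ=(0,1) retry=(0,0)
4 | B CAS | counter=10 r=(0,9) succ=(0,2) retry=(0,0)
5 | A LOAD | counter=10 r=(10,9) succ=(0,2) retry=(0,0)
6 | A CAS | counter=11 r=(10,9) succ=(1,2) retry=(0,0)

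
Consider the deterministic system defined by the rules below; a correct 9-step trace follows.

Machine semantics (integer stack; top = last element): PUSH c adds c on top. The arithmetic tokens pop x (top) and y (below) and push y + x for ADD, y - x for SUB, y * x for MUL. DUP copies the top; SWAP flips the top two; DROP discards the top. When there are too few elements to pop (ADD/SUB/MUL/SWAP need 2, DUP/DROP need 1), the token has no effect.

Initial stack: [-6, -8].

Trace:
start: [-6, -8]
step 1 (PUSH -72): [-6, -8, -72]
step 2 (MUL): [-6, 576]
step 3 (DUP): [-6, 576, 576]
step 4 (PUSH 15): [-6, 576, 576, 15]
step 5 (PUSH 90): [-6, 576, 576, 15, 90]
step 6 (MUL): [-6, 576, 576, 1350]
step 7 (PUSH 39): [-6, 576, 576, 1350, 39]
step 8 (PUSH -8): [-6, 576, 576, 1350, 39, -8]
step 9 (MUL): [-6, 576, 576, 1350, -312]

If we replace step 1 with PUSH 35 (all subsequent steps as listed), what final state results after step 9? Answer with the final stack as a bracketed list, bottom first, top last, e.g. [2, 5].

[-6, -280, -280, 1350, -312]

(re-executing from step 1 with the substitution; state before step 1: [-6, -8])
step 1 (PUSH 35): [-6, -8, 35]
step 2 (MUL): [-6, -280]
step 3 (DUP): [-6, -280, -280]
step 4 (PUSH 15): [-6, -280, -280, 15]
step 5 (PUSH 90): [-6, -280, -280, 15, 90]
step 6 (MUL): [-6, -280, -280, 1350]
step 7 (PUSH 39): [-6, -280, -280, 1350, 39]
step 8 (PUSH -8): [-6, -280, -280, 1350, 39, -8]
step 9 (MUL): [-6, -280, -280, 1350, -312]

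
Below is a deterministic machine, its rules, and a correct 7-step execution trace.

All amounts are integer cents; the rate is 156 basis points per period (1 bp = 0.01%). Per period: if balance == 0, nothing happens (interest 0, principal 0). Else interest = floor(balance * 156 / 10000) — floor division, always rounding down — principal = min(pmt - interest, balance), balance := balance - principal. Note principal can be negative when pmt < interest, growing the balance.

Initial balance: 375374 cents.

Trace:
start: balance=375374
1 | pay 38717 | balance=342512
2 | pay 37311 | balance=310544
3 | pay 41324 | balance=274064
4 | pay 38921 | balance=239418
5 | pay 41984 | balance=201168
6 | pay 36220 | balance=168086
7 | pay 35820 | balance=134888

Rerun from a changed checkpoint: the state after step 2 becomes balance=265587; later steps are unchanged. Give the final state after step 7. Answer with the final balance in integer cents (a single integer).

state after step 2 := balance=265587
3 | pay 41324 | balance=228406
4 | pay 38921 | balance=193048
5 | pay 41984 | balance=154075
6 | pay 36220 | balance=120258
7 | pay 35820 | balance=86314

86314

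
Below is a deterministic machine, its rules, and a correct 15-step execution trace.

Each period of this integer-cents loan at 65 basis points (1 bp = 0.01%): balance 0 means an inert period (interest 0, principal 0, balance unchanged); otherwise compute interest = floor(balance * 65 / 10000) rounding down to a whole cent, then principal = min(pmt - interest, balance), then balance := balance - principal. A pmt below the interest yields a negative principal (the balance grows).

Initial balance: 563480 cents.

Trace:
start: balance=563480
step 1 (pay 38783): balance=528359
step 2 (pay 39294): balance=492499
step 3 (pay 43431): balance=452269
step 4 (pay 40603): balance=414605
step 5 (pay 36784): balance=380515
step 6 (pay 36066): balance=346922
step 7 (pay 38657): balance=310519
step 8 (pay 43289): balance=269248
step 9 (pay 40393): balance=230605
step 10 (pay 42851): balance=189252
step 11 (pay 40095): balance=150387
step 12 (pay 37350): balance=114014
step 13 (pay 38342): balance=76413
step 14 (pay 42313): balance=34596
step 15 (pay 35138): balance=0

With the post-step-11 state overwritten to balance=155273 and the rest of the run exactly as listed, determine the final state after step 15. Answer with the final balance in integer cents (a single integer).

4697

state after step 11 := balance=155273
step 12 (pay 37350): balance=118932
step 13 (pay 38342): balance=81363
step 14 (pay 42313): balance=39578
step 15 (pay 35138): balance=4697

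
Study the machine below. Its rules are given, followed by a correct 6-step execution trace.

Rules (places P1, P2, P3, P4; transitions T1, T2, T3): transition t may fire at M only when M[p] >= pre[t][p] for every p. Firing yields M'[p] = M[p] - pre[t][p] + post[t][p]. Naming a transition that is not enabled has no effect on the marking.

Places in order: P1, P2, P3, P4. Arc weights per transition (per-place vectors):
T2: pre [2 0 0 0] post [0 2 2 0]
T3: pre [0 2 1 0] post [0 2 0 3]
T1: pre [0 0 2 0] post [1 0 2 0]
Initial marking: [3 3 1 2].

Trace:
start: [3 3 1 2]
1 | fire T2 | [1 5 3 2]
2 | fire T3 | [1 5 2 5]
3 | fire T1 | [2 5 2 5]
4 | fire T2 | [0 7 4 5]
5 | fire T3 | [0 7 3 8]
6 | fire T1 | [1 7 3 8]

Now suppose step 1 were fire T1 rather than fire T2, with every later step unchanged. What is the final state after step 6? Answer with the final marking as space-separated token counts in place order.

(re-executing from step 1 with the substitution; state before step 1: [3 3 1 2])
1 | fire T1 | [3 3 1 2]
2 | fire T3 | [3 3 0 5]
3 | fire T1 | [3 3 0 5]
4 | fire T2 | [1 5 2 5]
5 | fire T3 | [1 5 1 8]
6 | fire T1 | [1 5 1 8]

1 5 1 8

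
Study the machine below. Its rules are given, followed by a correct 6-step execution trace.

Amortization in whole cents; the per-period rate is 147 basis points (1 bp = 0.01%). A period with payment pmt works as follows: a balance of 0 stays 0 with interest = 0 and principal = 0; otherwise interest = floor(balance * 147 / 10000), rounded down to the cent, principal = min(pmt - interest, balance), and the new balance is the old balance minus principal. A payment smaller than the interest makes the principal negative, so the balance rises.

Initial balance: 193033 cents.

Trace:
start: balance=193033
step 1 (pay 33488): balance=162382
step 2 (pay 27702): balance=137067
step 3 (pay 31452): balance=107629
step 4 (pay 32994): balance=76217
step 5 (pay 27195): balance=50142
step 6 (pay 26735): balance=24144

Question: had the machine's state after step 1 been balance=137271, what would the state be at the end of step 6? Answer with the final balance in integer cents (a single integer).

state after step 1 := balance=137271
step 2 (pay 27702): balance=111586
step 3 (pay 31452): balance=81774
step 4 (pay 32994): balance=49982
step 5 (pay 27195): balance=23521
step 6 (pay 26735): balance=0

0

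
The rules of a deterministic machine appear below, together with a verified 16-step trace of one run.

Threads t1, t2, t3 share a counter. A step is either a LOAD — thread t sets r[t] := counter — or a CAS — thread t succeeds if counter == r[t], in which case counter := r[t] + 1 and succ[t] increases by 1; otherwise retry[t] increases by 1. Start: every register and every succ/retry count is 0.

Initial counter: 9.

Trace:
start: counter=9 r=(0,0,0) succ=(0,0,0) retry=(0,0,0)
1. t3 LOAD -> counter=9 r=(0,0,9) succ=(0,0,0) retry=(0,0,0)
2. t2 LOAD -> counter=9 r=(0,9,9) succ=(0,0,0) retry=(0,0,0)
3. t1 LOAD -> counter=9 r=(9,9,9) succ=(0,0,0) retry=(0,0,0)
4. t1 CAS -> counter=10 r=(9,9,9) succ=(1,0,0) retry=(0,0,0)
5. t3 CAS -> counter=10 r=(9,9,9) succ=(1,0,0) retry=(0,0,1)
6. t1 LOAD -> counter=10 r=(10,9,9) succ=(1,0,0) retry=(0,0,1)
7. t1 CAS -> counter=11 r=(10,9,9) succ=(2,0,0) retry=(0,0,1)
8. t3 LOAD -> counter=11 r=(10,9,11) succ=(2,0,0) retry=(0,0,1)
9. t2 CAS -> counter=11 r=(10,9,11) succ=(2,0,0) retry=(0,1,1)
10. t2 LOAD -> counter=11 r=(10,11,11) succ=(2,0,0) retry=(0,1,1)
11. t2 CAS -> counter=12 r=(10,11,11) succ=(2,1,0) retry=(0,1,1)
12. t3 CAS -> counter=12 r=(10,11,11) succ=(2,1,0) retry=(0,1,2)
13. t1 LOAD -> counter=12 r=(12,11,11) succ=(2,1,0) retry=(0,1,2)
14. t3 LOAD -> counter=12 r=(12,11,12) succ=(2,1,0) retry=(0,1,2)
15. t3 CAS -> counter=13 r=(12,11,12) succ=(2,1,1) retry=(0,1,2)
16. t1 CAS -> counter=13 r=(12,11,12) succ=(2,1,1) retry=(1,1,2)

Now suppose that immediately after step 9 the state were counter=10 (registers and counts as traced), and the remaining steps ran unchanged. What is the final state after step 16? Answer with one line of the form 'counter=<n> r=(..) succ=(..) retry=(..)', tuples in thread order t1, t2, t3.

state after step 9 := counter=10 r=(10,9,11) succ=(2,0,0) retry=(0,1,1)
10. t2 LOAD -> counter=10 r=(10,10,11) succ=(2,0,0) retry=(0,1,1)
11. t2 CAS -> counter=11 r=(10,10,11) succ=(2,1,0) retry=(0,1,1)
12. t3 CAS -> counter=12 r=(10,10,11) succ=(2,1,1) retry=(0,1,1)
13. t1 LOAD -> counter=12 r=(12,10,11) succ=(2,1,1) retry=(0,1,1)
14. t3 LOAD -> counter=12 r=(12,10,12) succ=(2,1,1) retry=(0,1,1)
15. t3 CAS -> counter=13 r=(12,10,12) succ=(2,1,2) retry=(0,1,1)
16. t1 CAS -> counter=13 r=(12,10,12) succ=(2,1,2) retry=(1,1,1)

counter=13 r=(12,10,12) succ=(2,1,2) retry=(1,1,1)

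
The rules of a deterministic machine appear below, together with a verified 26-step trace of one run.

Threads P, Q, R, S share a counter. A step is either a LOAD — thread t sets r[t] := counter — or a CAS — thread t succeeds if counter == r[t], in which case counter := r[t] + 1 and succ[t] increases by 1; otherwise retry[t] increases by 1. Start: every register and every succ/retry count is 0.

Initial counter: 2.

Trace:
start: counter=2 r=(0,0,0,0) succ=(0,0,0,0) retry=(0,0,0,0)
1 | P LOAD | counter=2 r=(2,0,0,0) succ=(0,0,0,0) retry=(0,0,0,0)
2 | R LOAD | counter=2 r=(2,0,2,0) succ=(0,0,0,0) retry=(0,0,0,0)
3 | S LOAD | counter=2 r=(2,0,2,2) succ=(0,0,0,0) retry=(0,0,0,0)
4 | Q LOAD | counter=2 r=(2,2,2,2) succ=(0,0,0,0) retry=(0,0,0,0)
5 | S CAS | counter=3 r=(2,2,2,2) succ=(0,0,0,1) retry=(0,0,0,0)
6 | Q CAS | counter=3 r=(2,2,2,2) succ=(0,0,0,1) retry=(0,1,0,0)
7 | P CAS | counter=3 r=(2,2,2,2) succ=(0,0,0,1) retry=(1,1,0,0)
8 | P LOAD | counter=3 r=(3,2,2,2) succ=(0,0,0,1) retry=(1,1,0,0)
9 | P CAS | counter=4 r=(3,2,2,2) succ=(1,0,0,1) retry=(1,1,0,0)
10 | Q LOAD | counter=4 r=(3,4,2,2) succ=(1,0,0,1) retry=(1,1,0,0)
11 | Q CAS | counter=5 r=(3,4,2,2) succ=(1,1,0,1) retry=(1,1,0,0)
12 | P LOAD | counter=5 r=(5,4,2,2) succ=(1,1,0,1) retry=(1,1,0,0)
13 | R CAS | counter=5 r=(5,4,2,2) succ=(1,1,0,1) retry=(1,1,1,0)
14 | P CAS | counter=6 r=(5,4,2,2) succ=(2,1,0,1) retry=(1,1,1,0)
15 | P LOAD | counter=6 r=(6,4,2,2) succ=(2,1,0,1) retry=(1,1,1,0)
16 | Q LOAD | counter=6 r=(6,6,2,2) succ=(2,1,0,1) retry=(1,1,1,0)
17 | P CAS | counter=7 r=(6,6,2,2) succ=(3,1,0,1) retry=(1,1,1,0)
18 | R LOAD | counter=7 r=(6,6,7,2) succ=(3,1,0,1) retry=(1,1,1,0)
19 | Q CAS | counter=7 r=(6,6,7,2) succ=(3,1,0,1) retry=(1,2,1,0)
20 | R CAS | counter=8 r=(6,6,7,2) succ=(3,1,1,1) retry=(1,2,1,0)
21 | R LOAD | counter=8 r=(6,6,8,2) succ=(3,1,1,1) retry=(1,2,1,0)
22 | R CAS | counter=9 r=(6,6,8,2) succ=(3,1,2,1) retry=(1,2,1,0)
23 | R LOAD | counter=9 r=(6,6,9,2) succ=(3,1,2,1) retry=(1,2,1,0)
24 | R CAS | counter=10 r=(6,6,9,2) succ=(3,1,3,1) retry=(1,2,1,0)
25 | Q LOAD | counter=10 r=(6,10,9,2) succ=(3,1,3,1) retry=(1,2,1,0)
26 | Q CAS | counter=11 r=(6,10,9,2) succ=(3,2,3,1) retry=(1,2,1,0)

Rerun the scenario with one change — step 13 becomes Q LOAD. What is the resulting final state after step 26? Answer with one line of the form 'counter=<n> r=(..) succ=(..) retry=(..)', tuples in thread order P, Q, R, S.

counter=11 r=(6,10,9,2) succ=(3,2,3,1) retry=(1,2,0,0)

(re-executing from step 13 with the substitution; state before step 13: counter=5 r=(5,4,2,2) succ=(1,1,0,1) retry=(1,1,0,0))
13 | Q LOAD | counter=5 r=(5,5,2,2) succ=(1,1,0,1) retry=(1,1,0,0)
14 | P CAS | counter=6 r=(5,5,2,2) succ=(2,1,0,1) retry=(1,1,0,0)
15 | P LOAD | counter=6 r=(6,5,2,2) succ=(2,1,0,1) retry=(1,1,0,0)
16 | Q LOAD | counter=6 r=(6,6,2,2) succ=(2,1,0,1) retry=(1,1,0,0)
17 | P CAS | counter=7 r=(6,6,2,2) succ=(3,1,0,1) retry=(1,1,0,0)
18 | R LOAD | counter=7 r=(6,6,7,2) succ=(3,1,0,1) retry=(1,1,0,0)
19 | Q CAS | counter=7 r=(6,6,7,2) succ=(3,1,0,1) retry=(1,2,0,0)
20 | R CAS | counter=8 r=(6,6,7,2) succ=(3,1,1,1) retry=(1,2,0,0)
21 | R LOAD | counter=8 r=(6,6,8,2) succ=(3,1,1,1) retry=(1,2,0,0)
22 | R CAS | counter=9 r=(6,6,8,2) succ=(3,1,2,1) retry=(1,2,0,0)
23 | R LOAD | counter=9 r=(6,6,9,2) succ=(3,1,2,1) retry=(1,2,0,0)
24 | R CAS | counter=10 r=(6,6,9,2) succ=(3,1,3,1) retry=(1,2,0,0)
25 | Q LOAD | counter=10 r=(6,10,9,2) succ=(3,1,3,1) retry=(1,2,0,0)
26 | Q CAS | counter=11 r=(6,10,9,2) succ=(3,2,3,1) retry=(1,2,0,0)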